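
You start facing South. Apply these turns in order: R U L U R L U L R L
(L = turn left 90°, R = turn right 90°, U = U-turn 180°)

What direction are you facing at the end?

Start: South
  R (right (90° clockwise)) -> West
  U (U-turn (180°)) -> East
  L (left (90° counter-clockwise)) -> North
  U (U-turn (180°)) -> South
  R (right (90° clockwise)) -> West
  L (left (90° counter-clockwise)) -> South
  U (U-turn (180°)) -> North
  L (left (90° counter-clockwise)) -> West
  R (right (90° clockwise)) -> North
  L (left (90° counter-clockwise)) -> West
Final: West

Answer: Final heading: West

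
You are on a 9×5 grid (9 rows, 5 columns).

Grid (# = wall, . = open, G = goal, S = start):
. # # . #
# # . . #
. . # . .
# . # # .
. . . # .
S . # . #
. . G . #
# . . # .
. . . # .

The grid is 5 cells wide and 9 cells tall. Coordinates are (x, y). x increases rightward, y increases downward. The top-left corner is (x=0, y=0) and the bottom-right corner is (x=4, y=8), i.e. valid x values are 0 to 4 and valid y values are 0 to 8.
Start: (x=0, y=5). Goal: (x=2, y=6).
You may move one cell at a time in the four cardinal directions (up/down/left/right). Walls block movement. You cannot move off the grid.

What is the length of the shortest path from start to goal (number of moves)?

BFS from (x=0, y=5) until reaching (x=2, y=6):
  Distance 0: (x=0, y=5)
  Distance 1: (x=0, y=4), (x=1, y=5), (x=0, y=6)
  Distance 2: (x=1, y=4), (x=1, y=6)
  Distance 3: (x=1, y=3), (x=2, y=4), (x=2, y=6), (x=1, y=7)  <- goal reached here
One shortest path (3 moves): (x=0, y=5) -> (x=1, y=5) -> (x=1, y=6) -> (x=2, y=6)

Answer: Shortest path length: 3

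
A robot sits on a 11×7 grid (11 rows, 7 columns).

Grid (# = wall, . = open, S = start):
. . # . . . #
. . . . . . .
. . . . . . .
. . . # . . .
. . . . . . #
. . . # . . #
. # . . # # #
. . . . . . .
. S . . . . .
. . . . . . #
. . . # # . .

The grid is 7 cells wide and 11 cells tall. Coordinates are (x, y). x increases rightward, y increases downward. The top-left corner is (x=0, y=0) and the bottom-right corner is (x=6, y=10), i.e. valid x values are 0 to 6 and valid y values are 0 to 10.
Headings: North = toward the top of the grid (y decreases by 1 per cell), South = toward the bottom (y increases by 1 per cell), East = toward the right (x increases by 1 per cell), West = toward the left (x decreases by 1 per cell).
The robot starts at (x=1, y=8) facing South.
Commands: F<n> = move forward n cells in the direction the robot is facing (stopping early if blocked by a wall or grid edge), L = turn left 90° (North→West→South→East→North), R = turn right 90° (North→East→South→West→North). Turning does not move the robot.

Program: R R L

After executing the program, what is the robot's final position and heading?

Answer: Final position: (x=1, y=8), facing West

Derivation:
Start: (x=1, y=8), facing South
  R: turn right, now facing West
  R: turn right, now facing North
  L: turn left, now facing West
Final: (x=1, y=8), facing West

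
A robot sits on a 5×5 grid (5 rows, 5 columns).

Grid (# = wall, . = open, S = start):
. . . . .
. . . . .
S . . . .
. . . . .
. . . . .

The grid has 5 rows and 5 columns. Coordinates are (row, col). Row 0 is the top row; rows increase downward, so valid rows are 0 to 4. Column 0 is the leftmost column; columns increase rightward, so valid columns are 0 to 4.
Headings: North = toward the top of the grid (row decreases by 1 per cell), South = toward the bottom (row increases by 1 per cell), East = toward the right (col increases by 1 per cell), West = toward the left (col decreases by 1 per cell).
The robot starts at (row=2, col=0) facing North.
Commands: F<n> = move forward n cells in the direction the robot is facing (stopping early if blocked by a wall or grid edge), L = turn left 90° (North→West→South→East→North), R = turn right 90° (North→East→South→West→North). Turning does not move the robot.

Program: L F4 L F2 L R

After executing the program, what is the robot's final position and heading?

Answer: Final position: (row=4, col=0), facing South

Derivation:
Start: (row=2, col=0), facing North
  L: turn left, now facing West
  F4: move forward 0/4 (blocked), now at (row=2, col=0)
  L: turn left, now facing South
  F2: move forward 2, now at (row=4, col=0)
  L: turn left, now facing East
  R: turn right, now facing South
Final: (row=4, col=0), facing South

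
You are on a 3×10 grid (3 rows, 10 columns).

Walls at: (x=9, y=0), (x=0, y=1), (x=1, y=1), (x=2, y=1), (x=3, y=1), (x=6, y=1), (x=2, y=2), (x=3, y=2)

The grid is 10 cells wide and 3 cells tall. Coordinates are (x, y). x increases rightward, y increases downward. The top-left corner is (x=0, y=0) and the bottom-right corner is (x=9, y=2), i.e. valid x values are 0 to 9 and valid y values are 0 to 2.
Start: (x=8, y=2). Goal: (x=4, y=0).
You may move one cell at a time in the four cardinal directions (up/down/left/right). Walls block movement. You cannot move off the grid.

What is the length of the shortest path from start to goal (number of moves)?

Answer: Shortest path length: 6

Derivation:
BFS from (x=8, y=2) until reaching (x=4, y=0):
  Distance 0: (x=8, y=2)
  Distance 1: (x=8, y=1), (x=7, y=2), (x=9, y=2)
  Distance 2: (x=8, y=0), (x=7, y=1), (x=9, y=1), (x=6, y=2)
  Distance 3: (x=7, y=0), (x=5, y=2)
  Distance 4: (x=6, y=0), (x=5, y=1), (x=4, y=2)
  Distance 5: (x=5, y=0), (x=4, y=1)
  Distance 6: (x=4, y=0)  <- goal reached here
One shortest path (6 moves): (x=8, y=2) -> (x=7, y=2) -> (x=6, y=2) -> (x=5, y=2) -> (x=4, y=2) -> (x=4, y=1) -> (x=4, y=0)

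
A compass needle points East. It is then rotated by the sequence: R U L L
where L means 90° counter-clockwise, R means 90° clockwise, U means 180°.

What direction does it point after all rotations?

Start: East
  R (right (90° clockwise)) -> South
  U (U-turn (180°)) -> North
  L (left (90° counter-clockwise)) -> West
  L (left (90° counter-clockwise)) -> South
Final: South

Answer: Final heading: South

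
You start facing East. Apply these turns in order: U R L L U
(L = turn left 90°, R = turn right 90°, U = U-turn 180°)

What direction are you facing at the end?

Start: East
  U (U-turn (180°)) -> West
  R (right (90° clockwise)) -> North
  L (left (90° counter-clockwise)) -> West
  L (left (90° counter-clockwise)) -> South
  U (U-turn (180°)) -> North
Final: North

Answer: Final heading: North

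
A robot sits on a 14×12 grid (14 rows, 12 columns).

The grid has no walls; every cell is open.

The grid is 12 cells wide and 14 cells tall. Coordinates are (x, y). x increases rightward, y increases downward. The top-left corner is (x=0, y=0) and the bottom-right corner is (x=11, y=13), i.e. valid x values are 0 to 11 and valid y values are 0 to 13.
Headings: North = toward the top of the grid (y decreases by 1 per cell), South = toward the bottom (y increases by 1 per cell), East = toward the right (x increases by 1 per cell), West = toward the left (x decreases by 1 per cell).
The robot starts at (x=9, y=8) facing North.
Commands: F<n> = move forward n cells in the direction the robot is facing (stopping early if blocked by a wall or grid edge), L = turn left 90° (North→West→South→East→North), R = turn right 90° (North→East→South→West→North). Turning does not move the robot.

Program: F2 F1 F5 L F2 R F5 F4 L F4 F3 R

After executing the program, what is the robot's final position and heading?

Answer: Final position: (x=0, y=0), facing North

Derivation:
Start: (x=9, y=8), facing North
  F2: move forward 2, now at (x=9, y=6)
  F1: move forward 1, now at (x=9, y=5)
  F5: move forward 5, now at (x=9, y=0)
  L: turn left, now facing West
  F2: move forward 2, now at (x=7, y=0)
  R: turn right, now facing North
  F5: move forward 0/5 (blocked), now at (x=7, y=0)
  F4: move forward 0/4 (blocked), now at (x=7, y=0)
  L: turn left, now facing West
  F4: move forward 4, now at (x=3, y=0)
  F3: move forward 3, now at (x=0, y=0)
  R: turn right, now facing North
Final: (x=0, y=0), facing North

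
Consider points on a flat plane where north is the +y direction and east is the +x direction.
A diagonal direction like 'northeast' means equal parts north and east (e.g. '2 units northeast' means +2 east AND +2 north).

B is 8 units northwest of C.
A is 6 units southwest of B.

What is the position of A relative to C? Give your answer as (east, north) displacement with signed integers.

Answer: A is at (east=-14, north=2) relative to C.

Derivation:
Place C at the origin (east=0, north=0).
  B is 8 units northwest of C: delta (east=-8, north=+8); B at (east=-8, north=8).
  A is 6 units southwest of B: delta (east=-6, north=-6); A at (east=-14, north=2).
Therefore A relative to C: (east=-14, north=2).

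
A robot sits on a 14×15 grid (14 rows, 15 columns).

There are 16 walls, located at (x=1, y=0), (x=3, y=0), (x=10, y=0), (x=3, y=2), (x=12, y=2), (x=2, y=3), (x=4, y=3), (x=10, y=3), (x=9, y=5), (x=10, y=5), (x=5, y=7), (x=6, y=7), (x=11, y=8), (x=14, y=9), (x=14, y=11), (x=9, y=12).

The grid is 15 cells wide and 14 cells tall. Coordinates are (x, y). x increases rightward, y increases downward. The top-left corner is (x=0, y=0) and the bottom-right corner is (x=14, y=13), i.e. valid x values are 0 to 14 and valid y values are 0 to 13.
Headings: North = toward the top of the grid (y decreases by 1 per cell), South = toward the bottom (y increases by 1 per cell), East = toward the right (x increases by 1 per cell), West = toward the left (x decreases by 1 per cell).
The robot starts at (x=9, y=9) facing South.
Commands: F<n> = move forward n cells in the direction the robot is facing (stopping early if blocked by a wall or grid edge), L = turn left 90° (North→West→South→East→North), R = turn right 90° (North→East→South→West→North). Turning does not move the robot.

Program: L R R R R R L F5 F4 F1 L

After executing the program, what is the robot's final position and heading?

Start: (x=9, y=9), facing South
  L: turn left, now facing East
  R: turn right, now facing South
  R: turn right, now facing West
  R: turn right, now facing North
  R: turn right, now facing East
  R: turn right, now facing South
  L: turn left, now facing East
  F5: move forward 4/5 (blocked), now at (x=13, y=9)
  F4: move forward 0/4 (blocked), now at (x=13, y=9)
  F1: move forward 0/1 (blocked), now at (x=13, y=9)
  L: turn left, now facing North
Final: (x=13, y=9), facing North

Answer: Final position: (x=13, y=9), facing North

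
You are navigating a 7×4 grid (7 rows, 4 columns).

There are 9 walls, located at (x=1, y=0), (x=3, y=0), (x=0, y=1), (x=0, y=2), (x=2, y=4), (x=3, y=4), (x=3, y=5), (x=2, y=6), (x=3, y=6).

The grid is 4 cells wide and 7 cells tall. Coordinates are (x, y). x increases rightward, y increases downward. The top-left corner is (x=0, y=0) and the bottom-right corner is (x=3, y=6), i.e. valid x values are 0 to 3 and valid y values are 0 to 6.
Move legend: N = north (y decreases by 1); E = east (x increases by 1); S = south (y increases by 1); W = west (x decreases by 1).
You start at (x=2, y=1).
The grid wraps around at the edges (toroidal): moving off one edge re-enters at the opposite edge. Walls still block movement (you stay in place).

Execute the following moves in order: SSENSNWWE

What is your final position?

Start: (x=2, y=1)
  S (south): (x=2, y=1) -> (x=2, y=2)
  S (south): (x=2, y=2) -> (x=2, y=3)
  E (east): (x=2, y=3) -> (x=3, y=3)
  N (north): (x=3, y=3) -> (x=3, y=2)
  S (south): (x=3, y=2) -> (x=3, y=3)
  N (north): (x=3, y=3) -> (x=3, y=2)
  W (west): (x=3, y=2) -> (x=2, y=2)
  W (west): (x=2, y=2) -> (x=1, y=2)
  E (east): (x=1, y=2) -> (x=2, y=2)
Final: (x=2, y=2)

Answer: Final position: (x=2, y=2)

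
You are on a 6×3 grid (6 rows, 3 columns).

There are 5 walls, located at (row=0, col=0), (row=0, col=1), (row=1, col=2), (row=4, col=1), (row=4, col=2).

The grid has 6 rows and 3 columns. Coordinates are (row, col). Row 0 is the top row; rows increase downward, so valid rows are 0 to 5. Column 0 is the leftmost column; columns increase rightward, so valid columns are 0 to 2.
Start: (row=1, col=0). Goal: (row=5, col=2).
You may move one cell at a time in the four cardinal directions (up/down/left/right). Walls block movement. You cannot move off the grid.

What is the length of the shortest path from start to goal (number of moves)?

Answer: Shortest path length: 6

Derivation:
BFS from (row=1, col=0) until reaching (row=5, col=2):
  Distance 0: (row=1, col=0)
  Distance 1: (row=1, col=1), (row=2, col=0)
  Distance 2: (row=2, col=1), (row=3, col=0)
  Distance 3: (row=2, col=2), (row=3, col=1), (row=4, col=0)
  Distance 4: (row=3, col=2), (row=5, col=0)
  Distance 5: (row=5, col=1)
  Distance 6: (row=5, col=2)  <- goal reached here
One shortest path (6 moves): (row=1, col=0) -> (row=2, col=0) -> (row=3, col=0) -> (row=4, col=0) -> (row=5, col=0) -> (row=5, col=1) -> (row=5, col=2)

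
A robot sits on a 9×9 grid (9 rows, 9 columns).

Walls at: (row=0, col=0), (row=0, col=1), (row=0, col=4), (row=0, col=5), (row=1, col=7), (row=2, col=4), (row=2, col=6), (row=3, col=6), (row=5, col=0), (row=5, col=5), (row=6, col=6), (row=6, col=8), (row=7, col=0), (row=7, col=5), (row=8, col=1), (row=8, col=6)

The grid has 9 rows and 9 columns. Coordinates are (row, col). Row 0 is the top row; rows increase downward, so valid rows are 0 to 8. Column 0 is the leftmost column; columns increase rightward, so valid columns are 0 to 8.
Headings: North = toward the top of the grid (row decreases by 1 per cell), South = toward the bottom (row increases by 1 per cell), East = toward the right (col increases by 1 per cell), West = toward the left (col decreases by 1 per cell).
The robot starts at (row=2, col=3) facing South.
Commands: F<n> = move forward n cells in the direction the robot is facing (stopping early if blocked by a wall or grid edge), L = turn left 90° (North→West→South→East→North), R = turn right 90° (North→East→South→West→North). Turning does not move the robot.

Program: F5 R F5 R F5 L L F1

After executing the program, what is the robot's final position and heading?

Start: (row=2, col=3), facing South
  F5: move forward 5, now at (row=7, col=3)
  R: turn right, now facing West
  F5: move forward 2/5 (blocked), now at (row=7, col=1)
  R: turn right, now facing North
  F5: move forward 5, now at (row=2, col=1)
  L: turn left, now facing West
  L: turn left, now facing South
  F1: move forward 1, now at (row=3, col=1)
Final: (row=3, col=1), facing South

Answer: Final position: (row=3, col=1), facing South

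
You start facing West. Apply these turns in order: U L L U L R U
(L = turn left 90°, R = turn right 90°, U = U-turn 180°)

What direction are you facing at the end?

Start: West
  U (U-turn (180°)) -> East
  L (left (90° counter-clockwise)) -> North
  L (left (90° counter-clockwise)) -> West
  U (U-turn (180°)) -> East
  L (left (90° counter-clockwise)) -> North
  R (right (90° clockwise)) -> East
  U (U-turn (180°)) -> West
Final: West

Answer: Final heading: West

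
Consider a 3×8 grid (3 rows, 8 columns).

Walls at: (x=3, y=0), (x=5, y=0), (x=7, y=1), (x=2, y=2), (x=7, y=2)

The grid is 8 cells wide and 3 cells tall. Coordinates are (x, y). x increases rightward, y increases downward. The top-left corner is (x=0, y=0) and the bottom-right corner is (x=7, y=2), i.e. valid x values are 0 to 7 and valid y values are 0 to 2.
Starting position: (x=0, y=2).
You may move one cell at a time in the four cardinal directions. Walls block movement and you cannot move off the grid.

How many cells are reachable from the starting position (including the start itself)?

Answer: Reachable cells: 19

Derivation:
BFS flood-fill from (x=0, y=2):
  Distance 0: (x=0, y=2)
  Distance 1: (x=0, y=1), (x=1, y=2)
  Distance 2: (x=0, y=0), (x=1, y=1)
  Distance 3: (x=1, y=0), (x=2, y=1)
  Distance 4: (x=2, y=0), (x=3, y=1)
  Distance 5: (x=4, y=1), (x=3, y=2)
  Distance 6: (x=4, y=0), (x=5, y=1), (x=4, y=2)
  Distance 7: (x=6, y=1), (x=5, y=2)
  Distance 8: (x=6, y=0), (x=6, y=2)
  Distance 9: (x=7, y=0)
Total reachable: 19 (grid has 19 open cells total)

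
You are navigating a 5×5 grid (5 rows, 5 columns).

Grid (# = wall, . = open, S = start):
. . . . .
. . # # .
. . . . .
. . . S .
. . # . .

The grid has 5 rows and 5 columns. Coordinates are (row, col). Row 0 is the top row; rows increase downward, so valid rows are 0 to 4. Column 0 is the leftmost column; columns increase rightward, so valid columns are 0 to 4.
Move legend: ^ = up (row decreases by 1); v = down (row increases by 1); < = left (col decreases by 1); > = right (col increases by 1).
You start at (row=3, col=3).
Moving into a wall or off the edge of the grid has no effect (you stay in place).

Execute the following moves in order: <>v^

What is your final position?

Start: (row=3, col=3)
  < (left): (row=3, col=3) -> (row=3, col=2)
  > (right): (row=3, col=2) -> (row=3, col=3)
  v (down): (row=3, col=3) -> (row=4, col=3)
  ^ (up): (row=4, col=3) -> (row=3, col=3)
Final: (row=3, col=3)

Answer: Final position: (row=3, col=3)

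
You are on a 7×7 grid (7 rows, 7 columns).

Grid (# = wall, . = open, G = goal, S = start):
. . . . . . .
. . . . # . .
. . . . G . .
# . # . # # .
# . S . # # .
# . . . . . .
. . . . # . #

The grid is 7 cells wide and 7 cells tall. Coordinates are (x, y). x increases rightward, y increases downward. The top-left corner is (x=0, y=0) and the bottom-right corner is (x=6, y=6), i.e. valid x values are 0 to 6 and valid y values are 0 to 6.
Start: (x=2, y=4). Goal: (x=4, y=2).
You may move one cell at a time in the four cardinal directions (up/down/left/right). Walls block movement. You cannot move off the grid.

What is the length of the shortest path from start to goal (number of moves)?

Answer: Shortest path length: 4

Derivation:
BFS from (x=2, y=4) until reaching (x=4, y=2):
  Distance 0: (x=2, y=4)
  Distance 1: (x=1, y=4), (x=3, y=4), (x=2, y=5)
  Distance 2: (x=1, y=3), (x=3, y=3), (x=1, y=5), (x=3, y=5), (x=2, y=6)
  Distance 3: (x=1, y=2), (x=3, y=2), (x=4, y=5), (x=1, y=6), (x=3, y=6)
  Distance 4: (x=1, y=1), (x=3, y=1), (x=0, y=2), (x=2, y=2), (x=4, y=2), (x=5, y=5), (x=0, y=6)  <- goal reached here
One shortest path (4 moves): (x=2, y=4) -> (x=3, y=4) -> (x=3, y=3) -> (x=3, y=2) -> (x=4, y=2)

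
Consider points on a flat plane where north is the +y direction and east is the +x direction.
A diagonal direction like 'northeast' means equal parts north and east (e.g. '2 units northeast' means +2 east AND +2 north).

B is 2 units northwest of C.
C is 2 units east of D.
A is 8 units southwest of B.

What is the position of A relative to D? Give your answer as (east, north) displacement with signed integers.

Answer: A is at (east=-8, north=-6) relative to D.

Derivation:
Place D at the origin (east=0, north=0).
  C is 2 units east of D: delta (east=+2, north=+0); C at (east=2, north=0).
  B is 2 units northwest of C: delta (east=-2, north=+2); B at (east=0, north=2).
  A is 8 units southwest of B: delta (east=-8, north=-8); A at (east=-8, north=-6).
Therefore A relative to D: (east=-8, north=-6).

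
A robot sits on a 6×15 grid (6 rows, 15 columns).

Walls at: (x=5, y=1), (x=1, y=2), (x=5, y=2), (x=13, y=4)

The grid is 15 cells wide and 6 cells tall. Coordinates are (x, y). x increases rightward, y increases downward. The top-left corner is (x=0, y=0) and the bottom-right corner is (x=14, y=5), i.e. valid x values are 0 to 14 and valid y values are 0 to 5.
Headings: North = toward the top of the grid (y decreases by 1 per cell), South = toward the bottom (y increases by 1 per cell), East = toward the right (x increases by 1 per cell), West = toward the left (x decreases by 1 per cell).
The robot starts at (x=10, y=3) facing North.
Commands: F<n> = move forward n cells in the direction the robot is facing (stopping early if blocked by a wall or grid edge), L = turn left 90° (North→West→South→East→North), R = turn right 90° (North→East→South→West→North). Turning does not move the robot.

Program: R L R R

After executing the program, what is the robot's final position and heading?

Answer: Final position: (x=10, y=3), facing South

Derivation:
Start: (x=10, y=3), facing North
  R: turn right, now facing East
  L: turn left, now facing North
  R: turn right, now facing East
  R: turn right, now facing South
Final: (x=10, y=3), facing South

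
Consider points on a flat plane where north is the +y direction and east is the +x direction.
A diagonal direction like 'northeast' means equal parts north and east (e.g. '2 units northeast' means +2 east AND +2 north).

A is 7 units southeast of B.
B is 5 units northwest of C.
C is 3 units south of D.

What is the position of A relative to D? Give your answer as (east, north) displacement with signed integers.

Place D at the origin (east=0, north=0).
  C is 3 units south of D: delta (east=+0, north=-3); C at (east=0, north=-3).
  B is 5 units northwest of C: delta (east=-5, north=+5); B at (east=-5, north=2).
  A is 7 units southeast of B: delta (east=+7, north=-7); A at (east=2, north=-5).
Therefore A relative to D: (east=2, north=-5).

Answer: A is at (east=2, north=-5) relative to D.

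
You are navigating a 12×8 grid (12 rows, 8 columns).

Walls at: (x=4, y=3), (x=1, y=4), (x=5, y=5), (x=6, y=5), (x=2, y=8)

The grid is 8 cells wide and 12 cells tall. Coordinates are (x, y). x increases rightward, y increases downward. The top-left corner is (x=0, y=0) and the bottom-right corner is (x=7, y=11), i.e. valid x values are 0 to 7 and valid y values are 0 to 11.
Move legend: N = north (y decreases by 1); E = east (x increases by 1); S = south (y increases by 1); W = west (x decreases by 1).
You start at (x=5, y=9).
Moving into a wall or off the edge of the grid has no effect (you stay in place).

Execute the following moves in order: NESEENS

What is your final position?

Start: (x=5, y=9)
  N (north): (x=5, y=9) -> (x=5, y=8)
  E (east): (x=5, y=8) -> (x=6, y=8)
  S (south): (x=6, y=8) -> (x=6, y=9)
  E (east): (x=6, y=9) -> (x=7, y=9)
  E (east): blocked, stay at (x=7, y=9)
  N (north): (x=7, y=9) -> (x=7, y=8)
  S (south): (x=7, y=8) -> (x=7, y=9)
Final: (x=7, y=9)

Answer: Final position: (x=7, y=9)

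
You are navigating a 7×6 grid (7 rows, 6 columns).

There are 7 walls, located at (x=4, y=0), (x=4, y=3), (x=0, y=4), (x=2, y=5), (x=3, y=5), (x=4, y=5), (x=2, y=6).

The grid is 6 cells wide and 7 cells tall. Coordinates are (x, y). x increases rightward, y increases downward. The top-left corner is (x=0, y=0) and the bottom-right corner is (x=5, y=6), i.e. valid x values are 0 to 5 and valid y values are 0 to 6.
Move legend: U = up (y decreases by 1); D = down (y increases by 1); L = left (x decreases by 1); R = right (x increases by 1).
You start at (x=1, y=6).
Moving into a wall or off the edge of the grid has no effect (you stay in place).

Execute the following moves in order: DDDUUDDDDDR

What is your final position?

Answer: Final position: (x=1, y=6)

Derivation:
Start: (x=1, y=6)
  [×3]D (down): blocked, stay at (x=1, y=6)
  U (up): (x=1, y=6) -> (x=1, y=5)
  U (up): (x=1, y=5) -> (x=1, y=4)
  D (down): (x=1, y=4) -> (x=1, y=5)
  D (down): (x=1, y=5) -> (x=1, y=6)
  [×3]D (down): blocked, stay at (x=1, y=6)
  R (right): blocked, stay at (x=1, y=6)
Final: (x=1, y=6)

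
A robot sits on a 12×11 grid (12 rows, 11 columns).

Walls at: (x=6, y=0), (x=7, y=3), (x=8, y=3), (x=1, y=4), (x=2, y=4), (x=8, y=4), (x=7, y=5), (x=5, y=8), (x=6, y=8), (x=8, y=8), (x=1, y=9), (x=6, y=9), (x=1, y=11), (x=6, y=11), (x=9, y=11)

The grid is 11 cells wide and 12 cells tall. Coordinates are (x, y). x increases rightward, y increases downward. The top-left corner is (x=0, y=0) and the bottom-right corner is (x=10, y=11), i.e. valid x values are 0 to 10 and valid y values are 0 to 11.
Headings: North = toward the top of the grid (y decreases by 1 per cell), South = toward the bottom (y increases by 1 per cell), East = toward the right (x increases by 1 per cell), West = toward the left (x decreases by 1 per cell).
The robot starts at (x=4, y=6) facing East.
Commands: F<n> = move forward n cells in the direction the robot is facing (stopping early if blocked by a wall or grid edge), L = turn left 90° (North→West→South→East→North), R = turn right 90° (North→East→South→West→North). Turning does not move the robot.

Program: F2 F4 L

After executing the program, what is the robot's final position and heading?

Start: (x=4, y=6), facing East
  F2: move forward 2, now at (x=6, y=6)
  F4: move forward 4, now at (x=10, y=6)
  L: turn left, now facing North
Final: (x=10, y=6), facing North

Answer: Final position: (x=10, y=6), facing North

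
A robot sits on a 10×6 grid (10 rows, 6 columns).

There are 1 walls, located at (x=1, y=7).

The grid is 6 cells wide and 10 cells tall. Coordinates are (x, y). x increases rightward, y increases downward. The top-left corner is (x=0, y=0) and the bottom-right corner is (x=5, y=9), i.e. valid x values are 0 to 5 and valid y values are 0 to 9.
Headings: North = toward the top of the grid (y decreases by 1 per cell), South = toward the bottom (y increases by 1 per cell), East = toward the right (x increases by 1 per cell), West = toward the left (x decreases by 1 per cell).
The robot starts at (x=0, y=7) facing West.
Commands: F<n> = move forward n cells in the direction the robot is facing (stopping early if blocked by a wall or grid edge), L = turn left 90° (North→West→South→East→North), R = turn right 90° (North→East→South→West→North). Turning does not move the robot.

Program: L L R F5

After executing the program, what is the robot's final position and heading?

Answer: Final position: (x=0, y=9), facing South

Derivation:
Start: (x=0, y=7), facing West
  L: turn left, now facing South
  L: turn left, now facing East
  R: turn right, now facing South
  F5: move forward 2/5 (blocked), now at (x=0, y=9)
Final: (x=0, y=9), facing South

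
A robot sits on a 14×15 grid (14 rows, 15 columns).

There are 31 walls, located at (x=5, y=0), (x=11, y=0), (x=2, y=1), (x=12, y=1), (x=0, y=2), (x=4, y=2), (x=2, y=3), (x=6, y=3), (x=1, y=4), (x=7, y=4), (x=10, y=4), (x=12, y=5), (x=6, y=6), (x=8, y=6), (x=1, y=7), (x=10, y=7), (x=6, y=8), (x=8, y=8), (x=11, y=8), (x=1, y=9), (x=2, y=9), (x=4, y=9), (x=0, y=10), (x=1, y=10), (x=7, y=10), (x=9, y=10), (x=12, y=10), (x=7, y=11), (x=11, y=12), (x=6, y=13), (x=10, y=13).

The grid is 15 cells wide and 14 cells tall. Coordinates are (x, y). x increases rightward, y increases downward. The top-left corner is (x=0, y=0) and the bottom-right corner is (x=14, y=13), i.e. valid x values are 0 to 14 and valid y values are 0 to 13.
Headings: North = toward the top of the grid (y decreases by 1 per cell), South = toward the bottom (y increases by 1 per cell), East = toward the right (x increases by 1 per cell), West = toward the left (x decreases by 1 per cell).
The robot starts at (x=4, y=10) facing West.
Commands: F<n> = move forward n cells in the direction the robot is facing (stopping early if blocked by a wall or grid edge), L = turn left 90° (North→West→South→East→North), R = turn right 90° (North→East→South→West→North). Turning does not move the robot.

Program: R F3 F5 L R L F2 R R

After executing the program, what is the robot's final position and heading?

Start: (x=4, y=10), facing West
  R: turn right, now facing North
  F3: move forward 0/3 (blocked), now at (x=4, y=10)
  F5: move forward 0/5 (blocked), now at (x=4, y=10)
  L: turn left, now facing West
  R: turn right, now facing North
  L: turn left, now facing West
  F2: move forward 2, now at (x=2, y=10)
  R: turn right, now facing North
  R: turn right, now facing East
Final: (x=2, y=10), facing East

Answer: Final position: (x=2, y=10), facing East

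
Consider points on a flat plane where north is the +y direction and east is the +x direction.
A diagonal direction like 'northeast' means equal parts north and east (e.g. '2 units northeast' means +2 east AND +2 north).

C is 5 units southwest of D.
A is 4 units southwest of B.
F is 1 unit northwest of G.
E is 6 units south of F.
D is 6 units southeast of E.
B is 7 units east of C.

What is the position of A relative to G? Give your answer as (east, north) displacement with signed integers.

Place G at the origin (east=0, north=0).
  F is 1 unit northwest of G: delta (east=-1, north=+1); F at (east=-1, north=1).
  E is 6 units south of F: delta (east=+0, north=-6); E at (east=-1, north=-5).
  D is 6 units southeast of E: delta (east=+6, north=-6); D at (east=5, north=-11).
  C is 5 units southwest of D: delta (east=-5, north=-5); C at (east=0, north=-16).
  B is 7 units east of C: delta (east=+7, north=+0); B at (east=7, north=-16).
  A is 4 units southwest of B: delta (east=-4, north=-4); A at (east=3, north=-20).
Therefore A relative to G: (east=3, north=-20).

Answer: A is at (east=3, north=-20) relative to G.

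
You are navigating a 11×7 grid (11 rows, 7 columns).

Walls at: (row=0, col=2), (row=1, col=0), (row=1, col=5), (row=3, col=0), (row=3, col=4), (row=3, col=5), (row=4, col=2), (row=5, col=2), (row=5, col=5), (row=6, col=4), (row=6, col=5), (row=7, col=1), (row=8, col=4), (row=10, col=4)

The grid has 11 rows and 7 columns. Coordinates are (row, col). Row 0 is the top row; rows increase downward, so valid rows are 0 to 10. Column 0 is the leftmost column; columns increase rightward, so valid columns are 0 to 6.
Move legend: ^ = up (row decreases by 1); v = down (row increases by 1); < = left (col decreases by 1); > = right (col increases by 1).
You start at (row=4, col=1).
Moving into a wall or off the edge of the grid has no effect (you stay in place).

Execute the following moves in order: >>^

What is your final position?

Start: (row=4, col=1)
  > (right): blocked, stay at (row=4, col=1)
  > (right): blocked, stay at (row=4, col=1)
  ^ (up): (row=4, col=1) -> (row=3, col=1)
Final: (row=3, col=1)

Answer: Final position: (row=3, col=1)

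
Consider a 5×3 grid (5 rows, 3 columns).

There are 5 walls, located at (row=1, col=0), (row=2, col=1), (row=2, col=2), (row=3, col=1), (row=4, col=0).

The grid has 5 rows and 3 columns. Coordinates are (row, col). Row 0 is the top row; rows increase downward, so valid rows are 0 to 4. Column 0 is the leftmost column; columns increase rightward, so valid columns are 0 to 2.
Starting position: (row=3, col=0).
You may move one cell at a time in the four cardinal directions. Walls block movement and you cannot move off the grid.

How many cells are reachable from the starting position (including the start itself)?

BFS flood-fill from (row=3, col=0):
  Distance 0: (row=3, col=0)
  Distance 1: (row=2, col=0)
Total reachable: 2 (grid has 10 open cells total)

Answer: Reachable cells: 2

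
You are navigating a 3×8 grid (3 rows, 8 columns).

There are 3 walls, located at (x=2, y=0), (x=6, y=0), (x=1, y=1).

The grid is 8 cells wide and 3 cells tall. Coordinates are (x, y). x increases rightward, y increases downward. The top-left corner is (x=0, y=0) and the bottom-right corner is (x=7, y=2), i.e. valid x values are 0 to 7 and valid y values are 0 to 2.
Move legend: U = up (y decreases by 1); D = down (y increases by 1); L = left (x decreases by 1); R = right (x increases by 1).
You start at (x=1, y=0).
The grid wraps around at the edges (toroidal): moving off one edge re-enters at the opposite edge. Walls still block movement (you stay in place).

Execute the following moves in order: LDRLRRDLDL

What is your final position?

Answer: Final position: (x=7, y=0)

Derivation:
Start: (x=1, y=0)
  L (left): (x=1, y=0) -> (x=0, y=0)
  D (down): (x=0, y=0) -> (x=0, y=1)
  R (right): blocked, stay at (x=0, y=1)
  L (left): (x=0, y=1) -> (x=7, y=1)
  R (right): (x=7, y=1) -> (x=0, y=1)
  R (right): blocked, stay at (x=0, y=1)
  D (down): (x=0, y=1) -> (x=0, y=2)
  L (left): (x=0, y=2) -> (x=7, y=2)
  D (down): (x=7, y=2) -> (x=7, y=0)
  L (left): blocked, stay at (x=7, y=0)
Final: (x=7, y=0)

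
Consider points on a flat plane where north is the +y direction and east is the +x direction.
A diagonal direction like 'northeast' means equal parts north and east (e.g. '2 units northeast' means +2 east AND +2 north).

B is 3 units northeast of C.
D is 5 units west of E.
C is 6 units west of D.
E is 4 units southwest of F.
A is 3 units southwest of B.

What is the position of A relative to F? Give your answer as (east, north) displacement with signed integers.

Place F at the origin (east=0, north=0).
  E is 4 units southwest of F: delta (east=-4, north=-4); E at (east=-4, north=-4).
  D is 5 units west of E: delta (east=-5, north=+0); D at (east=-9, north=-4).
  C is 6 units west of D: delta (east=-6, north=+0); C at (east=-15, north=-4).
  B is 3 units northeast of C: delta (east=+3, north=+3); B at (east=-12, north=-1).
  A is 3 units southwest of B: delta (east=-3, north=-3); A at (east=-15, north=-4).
Therefore A relative to F: (east=-15, north=-4).

Answer: A is at (east=-15, north=-4) relative to F.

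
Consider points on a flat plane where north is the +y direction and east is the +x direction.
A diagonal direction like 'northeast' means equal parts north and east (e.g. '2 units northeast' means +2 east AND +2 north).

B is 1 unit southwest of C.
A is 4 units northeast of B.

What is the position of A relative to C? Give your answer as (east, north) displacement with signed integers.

Place C at the origin (east=0, north=0).
  B is 1 unit southwest of C: delta (east=-1, north=-1); B at (east=-1, north=-1).
  A is 4 units northeast of B: delta (east=+4, north=+4); A at (east=3, north=3).
Therefore A relative to C: (east=3, north=3).

Answer: A is at (east=3, north=3) relative to C.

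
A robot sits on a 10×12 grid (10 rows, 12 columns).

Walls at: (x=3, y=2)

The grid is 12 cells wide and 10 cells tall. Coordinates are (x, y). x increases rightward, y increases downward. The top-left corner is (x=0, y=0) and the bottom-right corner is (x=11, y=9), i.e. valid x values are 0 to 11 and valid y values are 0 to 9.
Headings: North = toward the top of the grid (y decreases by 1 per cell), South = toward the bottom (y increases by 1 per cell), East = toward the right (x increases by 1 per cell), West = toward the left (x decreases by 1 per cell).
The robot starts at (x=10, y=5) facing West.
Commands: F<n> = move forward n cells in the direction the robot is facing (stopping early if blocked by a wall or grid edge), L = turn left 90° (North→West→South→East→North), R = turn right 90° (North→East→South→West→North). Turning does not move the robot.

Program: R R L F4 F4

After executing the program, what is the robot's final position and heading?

Answer: Final position: (x=10, y=0), facing North

Derivation:
Start: (x=10, y=5), facing West
  R: turn right, now facing North
  R: turn right, now facing East
  L: turn left, now facing North
  F4: move forward 4, now at (x=10, y=1)
  F4: move forward 1/4 (blocked), now at (x=10, y=0)
Final: (x=10, y=0), facing North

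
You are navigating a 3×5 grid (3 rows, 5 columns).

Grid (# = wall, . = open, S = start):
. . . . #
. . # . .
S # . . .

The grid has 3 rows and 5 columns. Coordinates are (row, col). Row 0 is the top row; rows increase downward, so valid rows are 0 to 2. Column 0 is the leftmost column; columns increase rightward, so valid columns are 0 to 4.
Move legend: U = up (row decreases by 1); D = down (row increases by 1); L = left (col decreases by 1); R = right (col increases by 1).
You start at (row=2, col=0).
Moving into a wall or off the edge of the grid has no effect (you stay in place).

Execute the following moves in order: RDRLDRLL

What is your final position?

Answer: Final position: (row=2, col=0)

Derivation:
Start: (row=2, col=0)
  R (right): blocked, stay at (row=2, col=0)
  D (down): blocked, stay at (row=2, col=0)
  R (right): blocked, stay at (row=2, col=0)
  L (left): blocked, stay at (row=2, col=0)
  D (down): blocked, stay at (row=2, col=0)
  R (right): blocked, stay at (row=2, col=0)
  L (left): blocked, stay at (row=2, col=0)
  L (left): blocked, stay at (row=2, col=0)
Final: (row=2, col=0)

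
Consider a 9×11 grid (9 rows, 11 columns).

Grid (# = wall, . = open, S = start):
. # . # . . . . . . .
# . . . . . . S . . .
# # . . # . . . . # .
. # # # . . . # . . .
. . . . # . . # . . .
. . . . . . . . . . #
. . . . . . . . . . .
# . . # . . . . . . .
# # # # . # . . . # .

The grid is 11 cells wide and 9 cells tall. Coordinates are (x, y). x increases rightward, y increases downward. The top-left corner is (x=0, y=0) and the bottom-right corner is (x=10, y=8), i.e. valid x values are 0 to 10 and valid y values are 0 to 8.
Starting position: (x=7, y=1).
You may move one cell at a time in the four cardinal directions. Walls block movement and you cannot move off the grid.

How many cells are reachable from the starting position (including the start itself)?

Answer: Reachable cells: 76

Derivation:
BFS flood-fill from (x=7, y=1):
  Distance 0: (x=7, y=1)
  Distance 1: (x=7, y=0), (x=6, y=1), (x=8, y=1), (x=7, y=2)
  Distance 2: (x=6, y=0), (x=8, y=0), (x=5, y=1), (x=9, y=1), (x=6, y=2), (x=8, y=2)
  Distance 3: (x=5, y=0), (x=9, y=0), (x=4, y=1), (x=10, y=1), (x=5, y=2), (x=6, y=3), (x=8, y=3)
  Distance 4: (x=4, y=0), (x=10, y=0), (x=3, y=1), (x=10, y=2), (x=5, y=3), (x=9, y=3), (x=6, y=4), (x=8, y=4)
  Distance 5: (x=2, y=1), (x=3, y=2), (x=4, y=3), (x=10, y=3), (x=5, y=4), (x=9, y=4), (x=6, y=5), (x=8, y=5)
  Distance 6: (x=2, y=0), (x=1, y=1), (x=2, y=2), (x=10, y=4), (x=5, y=5), (x=7, y=5), (x=9, y=5), (x=6, y=6), (x=8, y=6)
  Distance 7: (x=4, y=5), (x=5, y=6), (x=7, y=6), (x=9, y=6), (x=6, y=7), (x=8, y=7)
  Distance 8: (x=3, y=5), (x=4, y=6), (x=10, y=6), (x=5, y=7), (x=7, y=7), (x=9, y=7), (x=6, y=8), (x=8, y=8)
  Distance 9: (x=3, y=4), (x=2, y=5), (x=3, y=6), (x=4, y=7), (x=10, y=7), (x=7, y=8)
  Distance 10: (x=2, y=4), (x=1, y=5), (x=2, y=6), (x=4, y=8), (x=10, y=8)
  Distance 11: (x=1, y=4), (x=0, y=5), (x=1, y=6), (x=2, y=7)
  Distance 12: (x=0, y=4), (x=0, y=6), (x=1, y=7)
  Distance 13: (x=0, y=3)
Total reachable: 76 (grid has 77 open cells total)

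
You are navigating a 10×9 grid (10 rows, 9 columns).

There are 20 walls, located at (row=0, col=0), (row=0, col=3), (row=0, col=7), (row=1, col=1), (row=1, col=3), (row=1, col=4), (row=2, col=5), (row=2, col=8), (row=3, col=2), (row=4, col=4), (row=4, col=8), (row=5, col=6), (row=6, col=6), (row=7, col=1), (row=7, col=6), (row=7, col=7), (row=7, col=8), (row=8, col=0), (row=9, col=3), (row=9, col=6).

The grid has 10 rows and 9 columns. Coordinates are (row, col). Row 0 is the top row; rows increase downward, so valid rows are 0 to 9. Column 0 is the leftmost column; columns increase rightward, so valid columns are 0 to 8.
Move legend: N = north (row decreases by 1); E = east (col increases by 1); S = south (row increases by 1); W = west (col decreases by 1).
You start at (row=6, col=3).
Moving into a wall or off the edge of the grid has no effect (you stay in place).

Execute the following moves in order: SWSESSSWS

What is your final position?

Answer: Final position: (row=9, col=2)

Derivation:
Start: (row=6, col=3)
  S (south): (row=6, col=3) -> (row=7, col=3)
  W (west): (row=7, col=3) -> (row=7, col=2)
  S (south): (row=7, col=2) -> (row=8, col=2)
  E (east): (row=8, col=2) -> (row=8, col=3)
  [×3]S (south): blocked, stay at (row=8, col=3)
  W (west): (row=8, col=3) -> (row=8, col=2)
  S (south): (row=8, col=2) -> (row=9, col=2)
Final: (row=9, col=2)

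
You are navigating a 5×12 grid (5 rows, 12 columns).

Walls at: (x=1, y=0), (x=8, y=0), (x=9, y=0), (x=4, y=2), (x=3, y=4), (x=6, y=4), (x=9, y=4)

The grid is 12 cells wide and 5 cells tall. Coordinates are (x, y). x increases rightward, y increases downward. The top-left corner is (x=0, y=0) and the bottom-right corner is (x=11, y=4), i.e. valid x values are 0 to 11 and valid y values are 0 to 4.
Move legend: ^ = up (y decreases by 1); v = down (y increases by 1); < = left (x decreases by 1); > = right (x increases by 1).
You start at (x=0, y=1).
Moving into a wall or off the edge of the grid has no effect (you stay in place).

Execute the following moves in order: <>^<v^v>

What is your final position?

Answer: Final position: (x=1, y=2)

Derivation:
Start: (x=0, y=1)
  < (left): blocked, stay at (x=0, y=1)
  > (right): (x=0, y=1) -> (x=1, y=1)
  ^ (up): blocked, stay at (x=1, y=1)
  < (left): (x=1, y=1) -> (x=0, y=1)
  v (down): (x=0, y=1) -> (x=0, y=2)
  ^ (up): (x=0, y=2) -> (x=0, y=1)
  v (down): (x=0, y=1) -> (x=0, y=2)
  > (right): (x=0, y=2) -> (x=1, y=2)
Final: (x=1, y=2)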